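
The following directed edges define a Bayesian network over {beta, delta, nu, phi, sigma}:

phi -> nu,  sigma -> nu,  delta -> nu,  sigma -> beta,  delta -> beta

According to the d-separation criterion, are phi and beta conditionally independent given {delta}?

There are 2 undirected paths between phi and beta; checking each against the conditioning set {delta}:
Path 1: phi → nu ← delta → beta
  nu is a collider here and neither nu nor any of its descendants is conditioned on, so the collider stays closed — the path is blocked at nu.
Path 2: phi → nu ← sigma → beta
  nu is a collider here and neither nu nor any of its descendants is conditioned on, so the collider stays closed — the path is blocked at nu.
Every path is blocked, so phi and beta are d-separated given {delta}.

Yes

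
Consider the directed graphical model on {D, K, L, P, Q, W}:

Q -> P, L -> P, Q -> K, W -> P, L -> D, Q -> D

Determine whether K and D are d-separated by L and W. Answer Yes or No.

No — K and D are not d-separated given {L, W}.

There are 2 undirected paths between K and D; checking each against the conditioning set {L, W}:
Path 1: K ← Q → D
  Q is a fork and Q is not conditioned on — no node blocks this path, so it is active.
Path 2: K ← Q → P ← L → D
  P is a collider here and neither P nor any of its descendants is conditioned on, so the collider stays closed — the path is blocked at P.
At least one path is unblocked, so d-separation fails.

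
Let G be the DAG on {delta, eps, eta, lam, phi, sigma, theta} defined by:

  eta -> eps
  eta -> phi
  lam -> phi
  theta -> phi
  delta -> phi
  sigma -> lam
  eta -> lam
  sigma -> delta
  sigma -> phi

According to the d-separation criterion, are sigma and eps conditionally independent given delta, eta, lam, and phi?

Yes — sigma and eps are d-separated given {delta, eta, lam, phi}.

We examine all 6 paths between sigma and eps:
  1. sigma → phi ← lam ← eta → eps — phi:collider[open]; lam:chain[blocks]; eta:fork[blocks] ⇒ blocked
  2. sigma → phi ← eta → eps — phi:collider[open]; eta:fork[blocks] ⇒ blocked
  3. sigma → lam → phi ← eta → eps — lam:chain[blocks]; phi:collider[open]; eta:fork[blocks] ⇒ blocked
  4. sigma → lam ← eta → eps — lam:collider[open]; eta:fork[blocks] ⇒ blocked
  5. sigma → delta → phi ← lam ← eta → eps — delta:chain[blocks]; phi:collider[open]; lam:chain[blocks]; eta:fork[blocks] ⇒ blocked
  6. sigma → delta → phi ← eta → eps — delta:chain[blocks]; phi:collider[open]; eta:fork[blocks] ⇒ blocked
Since every path is blocked, d-separation holds.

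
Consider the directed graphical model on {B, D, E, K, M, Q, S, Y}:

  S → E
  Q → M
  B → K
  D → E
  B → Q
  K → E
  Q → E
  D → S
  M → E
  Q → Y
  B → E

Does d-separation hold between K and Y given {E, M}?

Enumerating the 6 paths from K to Y and testing each for blocking by {E, M}:
  1. K → E ← M ← Q → Y — E:collider[open]; M:chain[blocks]; Q:fork[open] ⇒ blocked
  2. K → E ← B → Q → Y — E:collider[open]; B:fork[open]; Q:chain[open] ⇒ active
  3. K → E ← Q → Y — E:collider[open]; Q:fork[open] ⇒ active
  4. K ← B → E ← M ← Q → Y — B:fork[open]; E:collider[open]; M:chain[blocks]; Q:fork[open] ⇒ blocked
  5. K ← B → E ← Q → Y — B:fork[open]; E:collider[open]; Q:fork[open] ⇒ active
  6. K ← B → Q → Y — B:fork[open]; Q:chain[open] ⇒ active
At least one path is unblocked, so d-separation fails.

No — K and Y are not d-separated given {E, M}.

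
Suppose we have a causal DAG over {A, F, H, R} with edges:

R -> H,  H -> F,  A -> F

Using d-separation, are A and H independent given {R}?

There is one path between A and H:
Path 1: A → F ← H
  F is a collider here and neither F nor any of its descendants is conditioned on, so the collider stays closed — the path is blocked at F.
Since every path is blocked, d-separation holds.

Yes — A and H are d-separated given {R}.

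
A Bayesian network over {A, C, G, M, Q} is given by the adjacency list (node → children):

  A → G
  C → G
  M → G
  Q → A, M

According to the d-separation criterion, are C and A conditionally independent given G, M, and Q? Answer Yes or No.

Enumerating the 2 paths from C to A and testing each for blocking by {G, M, Q}:
Path 1: C → G ← A
  G is a collider and G is conditioned on, which opens it — no node blocks this path, so it is active.
Path 2: C → G ← M ← Q → A
  M is a chain here and M is conditioned on, so the path is blocked at M.
Since the path C → G ← A is active, C and A are not d-separated given {G, M, Q}.

No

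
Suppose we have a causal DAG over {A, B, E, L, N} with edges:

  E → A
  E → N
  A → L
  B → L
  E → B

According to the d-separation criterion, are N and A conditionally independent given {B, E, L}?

We examine all 2 paths between N and A:
  1. N ← E → B → L ← A — E:fork[blocks]; B:chain[blocks]; L:collider[open] ⇒ blocked
  2. N ← E → A — E:fork[blocks] ⇒ blocked
Every path is blocked, so N and A are d-separated given {B, E, L}.

Yes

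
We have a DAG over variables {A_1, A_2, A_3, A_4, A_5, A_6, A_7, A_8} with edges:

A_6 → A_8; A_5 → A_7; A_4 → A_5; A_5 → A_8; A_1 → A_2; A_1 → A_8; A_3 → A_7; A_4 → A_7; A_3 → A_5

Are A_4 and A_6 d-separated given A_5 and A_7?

3 paths connect A_4 and A_6; each must be blocked for d-separation to hold:
  1. A_4 → A_5 → A_8 ← A_6 — A_5:chain[blocks]; A_8:collider[blocks] ⇒ blocked
  2. A_4 → A_7 ← A_5 → A_8 ← A_6 — A_7:collider[open]; A_5:fork[blocks]; A_8:collider[blocks] ⇒ blocked
  3. A_4 → A_7 ← A_3 → A_5 → A_8 ← A_6 — A_7:collider[open]; A_3:fork[open]; A_5:chain[blocks]; A_8:collider[blocks] ⇒ blocked
All paths are blocked; A_4 ⊥ A_6 | {A_5, A_7} holds.

Yes — A_4 and A_6 are d-separated given {A_5, A_7}.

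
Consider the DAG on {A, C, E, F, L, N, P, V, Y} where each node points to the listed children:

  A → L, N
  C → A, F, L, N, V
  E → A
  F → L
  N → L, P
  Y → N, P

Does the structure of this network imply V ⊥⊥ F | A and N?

No — V and F are not d-separated given {A, N}.

There are 6 undirected paths between V and F; checking each against the conditioning set {A, N}:
Path 1: V ← C → L ← F
  L is a collider here and neither L nor any of its descendants is conditioned on, so the collider stays closed — the path is blocked at L.
Path 2: V ← C → F
  C is a fork and C is not conditioned on — no node blocks this path, so it is active.
Path 3: V ← C → N → L ← F
  N is a chain here and N is conditioned on, so the path is blocked at N.
Path 4: V ← C → N ← A → L ← F
  A is a fork here and A is conditioned on, so the path is blocked at A.
Path 5: V ← C → A → L ← F
  A is a chain here and A is conditioned on, so the path is blocked at A.
Path 6: V ← C → A → N → L ← F
  A is a chain here and A is conditioned on, so the path is blocked at A.
At least one path is unblocked, so d-separation fails.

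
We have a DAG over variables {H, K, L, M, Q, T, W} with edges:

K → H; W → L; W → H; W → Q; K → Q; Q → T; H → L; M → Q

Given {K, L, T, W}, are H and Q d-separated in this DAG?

We examine all 3 paths between H and Q:
Path 1: H ← W → Q
  W is a fork here and W is conditioned on, so the path is blocked at W.
Path 2: H ← K → Q
  K is a fork here and K is conditioned on, so the path is blocked at K.
Path 3: H → L ← W → Q
  W is a fork here and W is conditioned on, so the path is blocked at W.
All paths are blocked; H ⊥ Q | {K, L, T, W} holds.

Yes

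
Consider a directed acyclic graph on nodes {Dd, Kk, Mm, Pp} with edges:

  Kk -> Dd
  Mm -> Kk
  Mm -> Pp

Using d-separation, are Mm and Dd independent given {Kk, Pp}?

Yes

Only one path connects Mm and Dd:
Path 1: Mm → Kk → Dd
  Kk is a chain here and Kk is conditioned on, so the path is blocked at Kk.
Every path is blocked, so Mm and Dd are d-separated given {Kk, Pp}.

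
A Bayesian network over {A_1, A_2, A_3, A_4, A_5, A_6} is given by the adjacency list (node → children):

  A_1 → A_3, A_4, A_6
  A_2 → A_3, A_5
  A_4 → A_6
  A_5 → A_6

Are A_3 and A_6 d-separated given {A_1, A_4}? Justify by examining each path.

Enumerating the 3 paths from A_3 to A_6 and testing each for blocking by {A_1, A_4}:
Path 1: A_3 ← A_1 → A_4 → A_6
  A_1 is a fork here and A_1 is conditioned on, so the path is blocked at A_1.
Path 2: A_3 ← A_1 → A_6
  A_1 is a fork here and A_1 is conditioned on, so the path is blocked at A_1.
Path 3: A_3 ← A_2 → A_5 → A_6
  A_2 is a fork and A_2 is not conditioned on; A_5 is a chain and A_5 is not conditioned on — no node blocks this path, so it is active.
Because an active path exists, A_3 and A_6 are not d-separated.

No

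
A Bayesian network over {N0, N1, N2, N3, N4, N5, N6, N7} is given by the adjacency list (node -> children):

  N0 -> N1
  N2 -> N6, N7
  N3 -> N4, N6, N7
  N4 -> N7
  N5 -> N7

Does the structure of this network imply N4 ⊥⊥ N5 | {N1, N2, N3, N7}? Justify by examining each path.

There are 3 undirected paths between N4 and N5; checking each against the conditioning set {N1, N2, N3, N7}:
Path 1: N4 → N7 ← N5
  N7 is a collider and N7 is conditioned on, which opens it — no node blocks this path, so it is active.
Path 2: N4 ← N3 → N7 ← N5
  N3 is a fork here and N3 is conditioned on, so the path is blocked at N3.
Path 3: N4 ← N3 → N6 ← N2 → N7 ← N5
  N3 is a fork here and N3 is conditioned on, so the path is blocked at N3.
Since the path N4 → N7 ← N5 is active, N4 and N5 are not d-separated given {N1, N2, N3, N7}.

No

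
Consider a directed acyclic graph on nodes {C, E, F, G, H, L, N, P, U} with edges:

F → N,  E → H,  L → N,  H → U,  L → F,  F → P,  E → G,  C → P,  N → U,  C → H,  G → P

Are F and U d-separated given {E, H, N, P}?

4 paths connect F and U; each must be blocked for d-separation to hold:
Path 1: F → N → U
  N is a chain here and N is conditioned on, so the path is blocked at N.
Path 2: F → P ← C → H → U
  H is a chain here and H is conditioned on, so the path is blocked at H.
Path 3: F → P ← G ← E → H → U
  E is a fork here and E is conditioned on, so the path is blocked at E.
Path 4: F ← L → N → U
  N is a chain here and N is conditioned on, so the path is blocked at N.
All paths are blocked; F ⊥ U | {E, H, N, P} holds.

Yes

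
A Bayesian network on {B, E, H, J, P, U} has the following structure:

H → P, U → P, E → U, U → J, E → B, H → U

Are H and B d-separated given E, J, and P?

2 paths connect H and B; each must be blocked for d-separation to hold:
  1. H → P ← U ← E → B — P:collider[open]; U:chain[open]; E:fork[blocks] ⇒ blocked
  2. H → U ← E → B — U:collider[open]; E:fork[blocks] ⇒ blocked
Every path is blocked, so H and B are d-separated given {E, J, P}.

Yes — H and B are d-separated given {E, J, P}.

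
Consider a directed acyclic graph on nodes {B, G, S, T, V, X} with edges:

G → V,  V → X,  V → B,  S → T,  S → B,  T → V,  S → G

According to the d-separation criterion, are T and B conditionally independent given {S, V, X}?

Yes

Enumerating the 4 paths from T to B and testing each for blocking by {S, V, X}:
Path 1: T → V ← G ← S → B
  S is a fork here and S is conditioned on, so the path is blocked at S.
Path 2: T → V → B
  V is a chain here and V is conditioned on, so the path is blocked at V.
Path 3: T ← S → G → V → B
  S is a fork here and S is conditioned on, so the path is blocked at S.
Path 4: T ← S → B
  S is a fork here and S is conditioned on, so the path is blocked at S.
Since every path is blocked, d-separation holds.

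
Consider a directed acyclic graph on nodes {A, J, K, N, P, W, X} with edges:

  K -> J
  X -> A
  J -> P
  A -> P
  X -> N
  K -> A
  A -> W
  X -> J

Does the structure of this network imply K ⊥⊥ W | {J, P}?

No

There are 3 undirected paths between K and W; checking each against the conditioning set {J, P}:
  1. K → J → P ← A → W — J:chain[blocks]; P:collider[open]; A:fork[open] ⇒ blocked
  2. K → J ← X → A → W — J:collider[open]; X:fork[open]; A:chain[open] ⇒ active
  3. K → A → W — A:chain[open] ⇒ active
Because an active path exists, K and W are not d-separated.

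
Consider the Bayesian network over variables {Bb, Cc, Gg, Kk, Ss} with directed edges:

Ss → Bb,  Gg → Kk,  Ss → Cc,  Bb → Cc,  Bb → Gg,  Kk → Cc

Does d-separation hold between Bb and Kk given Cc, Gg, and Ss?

3 paths connect Bb and Kk; each must be blocked for d-separation to hold:
Path 1: Bb → Cc ← Kk
  Cc is a collider and Cc is conditioned on, which opens it — no node blocks this path, so it is active.
Path 2: Bb → Gg → Kk
  Gg is a chain here and Gg is conditioned on, so the path is blocked at Gg.
Path 3: Bb ← Ss → Cc ← Kk
  Ss is a fork here and Ss is conditioned on, so the path is blocked at Ss.
Because an active path exists, Bb and Kk are not d-separated.

No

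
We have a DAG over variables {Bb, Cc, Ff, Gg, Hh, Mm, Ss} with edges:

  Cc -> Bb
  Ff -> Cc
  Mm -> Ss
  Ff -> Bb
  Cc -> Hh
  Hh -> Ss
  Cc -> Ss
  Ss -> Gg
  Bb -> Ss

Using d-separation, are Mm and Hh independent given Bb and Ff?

We examine all 4 paths between Mm and Hh:
Path 1: Mm → Ss ← Hh
  Ss is a collider here and neither Ss nor any of its descendants is conditioned on, so the collider stays closed — the path is blocked at Ss.
Path 2: Mm → Ss ← Cc → Hh
  Ss is a collider here and neither Ss nor any of its descendants is conditioned on, so the collider stays closed — the path is blocked at Ss.
Path 3: Mm → Ss ← Bb ← Cc → Hh
  Ss is a collider here and neither Ss nor any of its descendants is conditioned on, so the collider stays closed — the path is blocked at Ss.
Path 4: Mm → Ss ← Bb ← Ff → Cc → Hh
  Ss is a collider here and neither Ss nor any of its descendants is conditioned on, so the collider stays closed — the path is blocked at Ss.
Every path is blocked, so Mm and Hh are d-separated given {Bb, Ff}.

Yes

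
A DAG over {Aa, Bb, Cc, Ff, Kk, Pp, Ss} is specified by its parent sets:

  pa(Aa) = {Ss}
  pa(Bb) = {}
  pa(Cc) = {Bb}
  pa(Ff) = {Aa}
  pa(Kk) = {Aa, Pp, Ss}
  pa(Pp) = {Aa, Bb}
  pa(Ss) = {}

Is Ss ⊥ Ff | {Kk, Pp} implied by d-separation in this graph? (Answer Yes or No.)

No

We examine all 3 paths between Ss and Ff:
Path 1: Ss → Aa → Ff
  Aa is a chain and Aa is not conditioned on — no node blocks this path, so it is active.
Path 2: Ss → Kk ← Pp ← Aa → Ff
  Pp is a chain here and Pp is conditioned on, so the path is blocked at Pp.
Path 3: Ss → Kk ← Aa → Ff
  Kk is a collider and Kk is conditioned on, which opens it; Aa is a fork and Aa is not conditioned on — no node blocks this path, so it is active.
Because an active path exists, Ss and Ff are not d-separated.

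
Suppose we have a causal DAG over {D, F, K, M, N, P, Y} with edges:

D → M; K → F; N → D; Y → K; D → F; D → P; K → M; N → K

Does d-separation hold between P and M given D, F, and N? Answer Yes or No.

Enumerating the 3 paths from P to M and testing each for blocking by {D, F, N}:
Path 1: P ← D → F ← K → M
  D is a fork here and D is conditioned on, so the path is blocked at D.
Path 2: P ← D → M
  D is a fork here and D is conditioned on, so the path is blocked at D.
Path 3: P ← D ← N → K → M
  D is a chain here and D is conditioned on, so the path is blocked at D.
Since every path is blocked, d-separation holds.

Yes — P and M are d-separated given {D, F, N}.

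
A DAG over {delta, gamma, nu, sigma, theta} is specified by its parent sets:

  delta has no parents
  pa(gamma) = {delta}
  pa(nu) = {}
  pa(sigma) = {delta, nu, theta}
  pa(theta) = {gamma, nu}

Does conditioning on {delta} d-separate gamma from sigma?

No

We examine all 3 paths between gamma and sigma:
Path 1: gamma → theta ← nu → sigma
  theta is a collider here and neither theta nor any of its descendants is conditioned on, so the collider stays closed — the path is blocked at theta.
Path 2: gamma → theta → sigma
  theta is a chain and theta is not conditioned on — no node blocks this path, so it is active.
Path 3: gamma ← delta → sigma
  delta is a fork here and delta is conditioned on, so the path is blocked at delta.
Since the path gamma → theta → sigma is active, gamma and sigma are not d-separated given {delta}.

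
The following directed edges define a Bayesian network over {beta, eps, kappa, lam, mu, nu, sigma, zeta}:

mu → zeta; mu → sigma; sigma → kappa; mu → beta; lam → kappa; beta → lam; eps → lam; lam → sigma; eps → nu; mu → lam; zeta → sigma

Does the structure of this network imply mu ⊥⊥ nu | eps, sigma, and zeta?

We examine all 6 paths between mu and nu:
Path 1: mu → zeta → sigma → kappa ← lam ← eps → nu
  zeta is a chain here and zeta is conditioned on, so the path is blocked at zeta.
Path 2: mu → zeta → sigma ← lam ← eps → nu
  zeta is a chain here and zeta is conditioned on, so the path is blocked at zeta.
Path 3: mu → sigma → kappa ← lam ← eps → nu
  sigma is a chain here and sigma is conditioned on, so the path is blocked at sigma.
Path 4: mu → sigma ← lam ← eps → nu
  eps is a fork here and eps is conditioned on, so the path is blocked at eps.
Path 5: mu → lam ← eps → nu
  eps is a fork here and eps is conditioned on, so the path is blocked at eps.
Path 6: mu → beta → lam ← eps → nu
  eps is a fork here and eps is conditioned on, so the path is blocked at eps.
Every path is blocked, so mu and nu are d-separated given {eps, sigma, zeta}.

Yes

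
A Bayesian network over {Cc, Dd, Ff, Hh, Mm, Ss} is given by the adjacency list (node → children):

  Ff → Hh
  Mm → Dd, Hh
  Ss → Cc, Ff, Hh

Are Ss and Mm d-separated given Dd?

Yes

There are 2 undirected paths between Ss and Mm; checking each against the conditioning set {Dd}:
  1. Ss → Hh ← Mm — Hh:collider[blocks] ⇒ blocked
  2. Ss → Ff → Hh ← Mm — Ff:chain[open]; Hh:collider[blocks] ⇒ blocked
Since every path is blocked, d-separation holds.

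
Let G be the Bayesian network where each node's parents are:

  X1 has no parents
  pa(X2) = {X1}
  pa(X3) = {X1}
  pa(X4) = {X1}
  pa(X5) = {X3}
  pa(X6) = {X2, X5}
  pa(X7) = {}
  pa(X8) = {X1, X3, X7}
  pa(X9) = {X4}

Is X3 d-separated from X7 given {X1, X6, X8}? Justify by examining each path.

We examine all 3 paths between X3 and X7:
Path 1: X3 → X5 → X6 ← X2 ← X1 → X8 ← X7
  X1 is a fork here and X1 is conditioned on, so the path is blocked at X1.
Path 2: X3 → X8 ← X7
  X8 is a collider and X8 is conditioned on, which opens it — no node blocks this path, so it is active.
Path 3: X3 ← X1 → X8 ← X7
  X1 is a fork here and X1 is conditioned on, so the path is blocked at X1.
At least one path is unblocked, so d-separation fails.

No — X3 and X7 are not d-separated given {X1, X6, X8}.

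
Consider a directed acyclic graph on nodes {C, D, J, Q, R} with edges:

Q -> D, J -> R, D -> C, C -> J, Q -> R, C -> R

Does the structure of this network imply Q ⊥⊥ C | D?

Yes

Enumerating the 3 paths from Q to C and testing each for blocking by {D}:
  1. Q → D → C — D:chain[blocks] ⇒ blocked
  2. Q → R ← J ← C — R:collider[blocks]; J:chain[open] ⇒ blocked
  3. Q → R ← C — R:collider[blocks] ⇒ blocked
All paths are blocked; Q ⊥ C | {D} holds.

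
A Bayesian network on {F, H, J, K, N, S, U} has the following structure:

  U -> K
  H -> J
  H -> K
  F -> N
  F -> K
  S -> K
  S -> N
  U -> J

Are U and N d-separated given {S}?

Yes

We examine all 4 paths between U and N:
Path 1: U → J ← H → K ← F → N
  J is a collider here and neither J nor any of its descendants is conditioned on, so the collider stays closed — the path is blocked at J.
Path 2: U → J ← H → K ← S → N
  J is a collider here and neither J nor any of its descendants is conditioned on, so the collider stays closed — the path is blocked at J.
Path 3: U → K ← F → N
  K is a collider here and neither K nor any of its descendants is conditioned on, so the collider stays closed — the path is blocked at K.
Path 4: U → K ← S → N
  K is a collider here and neither K nor any of its descendants is conditioned on, so the collider stays closed — the path is blocked at K.
All paths are blocked; U ⊥ N | {S} holds.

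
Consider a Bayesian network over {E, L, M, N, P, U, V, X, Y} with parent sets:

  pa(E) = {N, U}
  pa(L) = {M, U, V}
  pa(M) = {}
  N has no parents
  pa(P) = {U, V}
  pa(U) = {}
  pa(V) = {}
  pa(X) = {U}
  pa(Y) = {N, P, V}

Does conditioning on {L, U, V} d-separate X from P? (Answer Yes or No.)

We examine all 5 paths between X and P:
Path 1: X ← U → L ← V → Y ← P
  U is a fork here and U is conditioned on, so the path is blocked at U.
Path 2: X ← U → L ← V → P
  U is a fork here and U is conditioned on, so the path is blocked at U.
Path 3: X ← U → P
  U is a fork here and U is conditioned on, so the path is blocked at U.
Path 4: X ← U → E ← N → Y ← V → P
  U is a fork here and U is conditioned on, so the path is blocked at U.
Path 5: X ← U → E ← N → Y ← P
  U is a fork here and U is conditioned on, so the path is blocked at U.
All paths are blocked; X ⊥ P | {L, U, V} holds.

Yes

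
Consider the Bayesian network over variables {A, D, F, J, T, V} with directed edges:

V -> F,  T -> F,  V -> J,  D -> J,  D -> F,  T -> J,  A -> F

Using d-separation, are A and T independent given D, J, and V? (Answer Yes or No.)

We examine all 3 paths between A and T:
Path 1: A → F ← V → J ← T
  F is a collider here and neither F nor any of its descendants is conditioned on, so the collider stays closed — the path is blocked at F.
Path 2: A → F ← D → J ← T
  F is a collider here and neither F nor any of its descendants is conditioned on, so the collider stays closed — the path is blocked at F.
Path 3: A → F ← T
  F is a collider here and neither F nor any of its descendants is conditioned on, so the collider stays closed — the path is blocked at F.
Since every path is blocked, d-separation holds.

Yes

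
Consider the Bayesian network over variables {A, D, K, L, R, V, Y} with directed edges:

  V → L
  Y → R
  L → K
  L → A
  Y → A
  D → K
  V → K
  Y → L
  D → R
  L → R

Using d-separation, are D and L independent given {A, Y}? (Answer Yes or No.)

There are 5 undirected paths between D and L; checking each against the conditioning set {A, Y}:
Path 1: D → K ← L
  K is a collider here and neither K nor any of its descendants is conditioned on, so the collider stays closed — the path is blocked at K.
Path 2: D → K ← V → L
  K is a collider here and neither K nor any of its descendants is conditioned on, so the collider stays closed — the path is blocked at K.
Path 3: D → R ← L
  R is a collider here and neither R nor any of its descendants is conditioned on, so the collider stays closed — the path is blocked at R.
Path 4: D → R ← Y → L
  R is a collider here and neither R nor any of its descendants is conditioned on, so the collider stays closed — the path is blocked at R.
Path 5: D → R ← Y → A ← L
  R is a collider here and neither R nor any of its descendants is conditioned on, so the collider stays closed — the path is blocked at R.
Since every path is blocked, d-separation holds.

Yes — D and L are d-separated given {A, Y}.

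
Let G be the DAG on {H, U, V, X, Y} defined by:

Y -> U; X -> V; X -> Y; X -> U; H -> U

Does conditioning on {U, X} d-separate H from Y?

There are 2 undirected paths between H and Y; checking each against the conditioning set {U, X}:
  1. H → U ← Y — U:collider[open] ⇒ active
  2. H → U ← X → Y — U:collider[open]; X:fork[blocks] ⇒ blocked
At least one path is unblocked, so d-separation fails.

No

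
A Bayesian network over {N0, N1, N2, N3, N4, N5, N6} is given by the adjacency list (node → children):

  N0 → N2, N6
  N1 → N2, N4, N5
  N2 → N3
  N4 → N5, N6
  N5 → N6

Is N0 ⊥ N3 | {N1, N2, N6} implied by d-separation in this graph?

Yes

5 paths connect N0 and N3; each must be blocked for d-separation to hold:
Path 1: N0 → N2 → N3
  N2 is a chain here and N2 is conditioned on, so the path is blocked at N2.
Path 2: N0 → N6 ← N4 ← N1 → N2 → N3
  N1 is a fork here and N1 is conditioned on, so the path is blocked at N1.
Path 3: N0 → N6 ← N4 → N5 ← N1 → N2 → N3
  N1 is a fork here and N1 is conditioned on, so the path is blocked at N1.
Path 4: N0 → N6 ← N5 ← N4 ← N1 → N2 → N3
  N1 is a fork here and N1 is conditioned on, so the path is blocked at N1.
Path 5: N0 → N6 ← N5 ← N1 → N2 → N3
  N1 is a fork here and N1 is conditioned on, so the path is blocked at N1.
All paths are blocked; N0 ⊥ N3 | {N1, N2, N6} holds.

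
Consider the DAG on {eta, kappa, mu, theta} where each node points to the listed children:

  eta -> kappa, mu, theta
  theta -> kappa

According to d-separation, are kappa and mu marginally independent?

Enumerating the 2 paths from kappa to mu and testing each for blocking by ∅:
Path 1: kappa ← eta → mu
  eta is a fork and eta is not conditioned on — no node blocks this path, so it is active.
Path 2: kappa ← theta ← eta → mu
  theta is a chain and theta is not conditioned on; eta is a fork and eta is not conditioned on — no node blocks this path, so it is active.
At least one path is unblocked, so d-separation fails.

No — kappa and mu are not d-separated given ∅.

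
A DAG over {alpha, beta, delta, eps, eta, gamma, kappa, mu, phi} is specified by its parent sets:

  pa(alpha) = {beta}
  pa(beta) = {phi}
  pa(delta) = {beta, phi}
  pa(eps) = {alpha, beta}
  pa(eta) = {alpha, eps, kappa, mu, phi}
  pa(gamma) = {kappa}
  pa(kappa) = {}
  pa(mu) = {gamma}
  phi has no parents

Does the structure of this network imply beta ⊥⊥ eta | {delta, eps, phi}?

We examine all 6 paths between beta and eta:
  1. beta → eps → eta — eps:chain[blocks] ⇒ blocked
  2. beta → eps ← alpha → eta — eps:collider[open]; alpha:fork[open] ⇒ active
  3. beta → alpha → eta — alpha:chain[open] ⇒ active
  4. beta → alpha → eps → eta — alpha:chain[open]; eps:chain[blocks] ⇒ blocked
  5. beta ← phi → eta — phi:fork[blocks] ⇒ blocked
  6. beta → delta ← phi → eta — delta:collider[open]; phi:fork[blocks] ⇒ blocked
At least one path is unblocked, so d-separation fails.

No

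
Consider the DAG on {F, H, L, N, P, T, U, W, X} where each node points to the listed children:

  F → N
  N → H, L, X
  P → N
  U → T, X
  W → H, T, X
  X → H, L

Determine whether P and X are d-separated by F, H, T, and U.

Enumerating the 5 paths from P to X and testing each for blocking by {F, H, T, U}:
Path 1: P → N → L ← X
  L is a collider here and neither L nor any of its descendants is conditioned on, so the collider stays closed — the path is blocked at L.
Path 2: P → N → X
  N is a chain and N is not conditioned on — no node blocks this path, so it is active.
Path 3: P → N → H ← X
  N is a chain and N is not conditioned on; H is a collider and H is conditioned on, which opens it — no node blocks this path, so it is active.
Path 4: P → N → H ← W → T ← U → X
  U is a fork here and U is conditioned on, so the path is blocked at U.
Path 5: P → N → H ← W → X
  N is a chain and N is not conditioned on; H is a collider and H is conditioned on, which opens it; W is a fork and W is not conditioned on — no node blocks this path, so it is active.
At least one path is unblocked, so d-separation fails.

No — P and X are not d-separated given {F, H, T, U}.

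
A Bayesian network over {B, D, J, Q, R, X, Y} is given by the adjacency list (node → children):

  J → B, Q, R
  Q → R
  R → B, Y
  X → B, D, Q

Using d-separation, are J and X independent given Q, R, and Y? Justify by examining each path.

No

We examine all 6 paths between J and X:
Path 1: J → R ← Q ← X
  Q is a chain here and Q is conditioned on, so the path is blocked at Q.
Path 2: J → R → B ← X
  R is a chain here and R is conditioned on, so the path is blocked at R.
Path 3: J → Q → R → B ← X
  Q is a chain here and Q is conditioned on, so the path is blocked at Q.
Path 4: J → Q ← X
  Q is a collider and Q is conditioned on, which opens it — no node blocks this path, so it is active.
Path 5: J → B ← R ← Q ← X
  B is a collider here and neither B nor any of its descendants is conditioned on, so the collider stays closed — the path is blocked at B.
Path 6: J → B ← X
  B is a collider here and neither B nor any of its descendants is conditioned on, so the collider stays closed — the path is blocked at B.
At least one path is unblocked, so d-separation fails.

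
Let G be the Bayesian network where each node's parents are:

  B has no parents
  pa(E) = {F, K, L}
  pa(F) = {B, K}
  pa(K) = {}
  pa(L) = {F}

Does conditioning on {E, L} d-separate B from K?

We examine all 3 paths between B and K:
Path 1: B → F → E ← K
  F is a chain and F is not conditioned on; E is a collider and E is conditioned on, which opens it — no node blocks this path, so it is active.
Path 2: B → F → L → E ← K
  L is a chain here and L is conditioned on, so the path is blocked at L.
Path 3: B → F ← K
  F is a collider and its descendant E is conditioned on, which opens it — no node blocks this path, so it is active.
Because an active path exists, B and K are not d-separated.

No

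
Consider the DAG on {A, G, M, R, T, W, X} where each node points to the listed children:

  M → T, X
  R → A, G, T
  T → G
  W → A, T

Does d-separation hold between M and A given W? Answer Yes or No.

There are 3 undirected paths between M and A; checking each against the conditioning set {W}:
Path 1: M → T → G ← R → A
  G is a collider here and neither G nor any of its descendants is conditioned on, so the collider stays closed — the path is blocked at G.
Path 2: M → T ← W → A
  T is a collider here and neither T nor any of its descendants is conditioned on, so the collider stays closed — the path is blocked at T.
Path 3: M → T ← R → A
  T is a collider here and neither T nor any of its descendants is conditioned on, so the collider stays closed — the path is blocked at T.
Every path is blocked, so M and A are d-separated given {W}.

Yes — M and A are d-separated given {W}.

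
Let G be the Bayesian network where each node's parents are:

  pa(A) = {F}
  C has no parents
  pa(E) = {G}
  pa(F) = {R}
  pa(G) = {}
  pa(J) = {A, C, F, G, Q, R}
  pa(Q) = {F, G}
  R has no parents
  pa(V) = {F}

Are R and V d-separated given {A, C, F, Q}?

5 paths connect R and V; each must be blocked for d-separation to hold:
Path 1: R → F → V
  F is a chain here and F is conditioned on, so the path is blocked at F.
Path 2: R → J ← F → V
  J is a collider here and neither J nor any of its descendants is conditioned on, so the collider stays closed — the path is blocked at J.
Path 3: R → J ← A ← F → V
  J is a collider here and neither J nor any of its descendants is conditioned on, so the collider stays closed — the path is blocked at J.
Path 4: R → J ← Q ← F → V
  J is a collider here and neither J nor any of its descendants is conditioned on, so the collider stays closed — the path is blocked at J.
Path 5: R → J ← G → Q ← F → V
  J is a collider here and neither J nor any of its descendants is conditioned on, so the collider stays closed — the path is blocked at J.
Since every path is blocked, d-separation holds.

Yes — R and V are d-separated given {A, C, F, Q}.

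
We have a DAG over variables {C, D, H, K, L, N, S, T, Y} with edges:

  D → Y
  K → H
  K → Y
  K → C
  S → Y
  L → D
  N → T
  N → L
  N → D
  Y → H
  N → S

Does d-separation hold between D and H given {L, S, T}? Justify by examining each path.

6 paths connect D and H; each must be blocked for d-separation to hold:
Path 1: D ← N → S → Y → H
  S is a chain here and S is conditioned on, so the path is blocked at S.
Path 2: D ← N → S → Y ← K → H
  S is a chain here and S is conditioned on, so the path is blocked at S.
Path 3: D → Y → H
  Y is a chain and Y is not conditioned on — no node blocks this path, so it is active.
Path 4: D → Y ← K → H
  Y is a collider here and neither Y nor any of its descendants is conditioned on, so the collider stays closed — the path is blocked at Y.
Path 5: D ← L ← N → S → Y → H
  L is a chain here and L is conditioned on, so the path is blocked at L.
Path 6: D ← L ← N → S → Y ← K → H
  L is a chain here and L is conditioned on, so the path is blocked at L.
At least one path is unblocked, so d-separation fails.

No — D and H are not d-separated given {L, S, T}.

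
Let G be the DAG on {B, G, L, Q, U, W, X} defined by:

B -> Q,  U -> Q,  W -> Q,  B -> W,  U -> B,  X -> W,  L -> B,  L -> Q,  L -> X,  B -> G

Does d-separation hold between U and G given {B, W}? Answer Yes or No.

Yes

Enumerating the 6 paths from U to G and testing each for blocking by {B, W}:
  1. U → Q ← B → G — Q:collider[blocks]; B:fork[blocks] ⇒ blocked
  2. U → Q ← L → B → G — Q:collider[blocks]; L:fork[open]; B:chain[blocks] ⇒ blocked
  3. U → Q ← L → X → W ← B → G — Q:collider[blocks]; L:fork[open]; X:chain[open]; W:collider[open]; B:fork[blocks] ⇒ blocked
  4. U → Q ← W ← B → G — Q:collider[blocks]; W:chain[blocks]; B:fork[blocks] ⇒ blocked
  5. U → Q ← W ← X ← L → B → G — Q:collider[blocks]; W:chain[blocks]; X:chain[open]; L:fork[open]; B:chain[blocks] ⇒ blocked
  6. U → B → G — B:chain[blocks] ⇒ blocked
Since every path is blocked, d-separation holds.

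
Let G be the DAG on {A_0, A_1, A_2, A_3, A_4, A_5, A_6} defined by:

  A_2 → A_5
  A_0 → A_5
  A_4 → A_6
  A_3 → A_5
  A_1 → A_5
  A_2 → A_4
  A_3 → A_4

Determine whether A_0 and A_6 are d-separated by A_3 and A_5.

There are 2 undirected paths between A_0 and A_6; checking each against the conditioning set {A_3, A_5}:
Path 1: A_0 → A_5 ← A_2 → A_4 → A_6
  A_5 is a collider and A_5 is conditioned on, which opens it; A_2 is a fork and A_2 is not conditioned on; A_4 is a chain and A_4 is not conditioned on — no node blocks this path, so it is active.
Path 2: A_0 → A_5 ← A_3 → A_4 → A_6
  A_3 is a fork here and A_3 is conditioned on, so the path is blocked at A_3.
Because an active path exists, A_0 and A_6 are not d-separated.

No — A_0 and A_6 are not d-separated given {A_3, A_5}.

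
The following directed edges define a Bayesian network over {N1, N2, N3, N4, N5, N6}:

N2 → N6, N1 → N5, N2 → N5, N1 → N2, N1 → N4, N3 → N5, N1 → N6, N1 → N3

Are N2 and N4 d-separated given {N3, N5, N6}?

4 paths connect N2 and N4; each must be blocked for d-separation to hold:
  1. N2 ← N1 → N4 — N1:fork[open] ⇒ active
  2. N2 → N6 ← N1 → N4 — N6:collider[open]; N1:fork[open] ⇒ active
  3. N2 → N5 ← N3 ← N1 → N4 — N5:collider[open]; N3:chain[blocks]; N1:fork[open] ⇒ blocked
  4. N2 → N5 ← N1 → N4 — N5:collider[open]; N1:fork[open] ⇒ active
Since the path N2 ← N1 → N4 is active, N2 and N4 are not d-separated given {N3, N5, N6}.

No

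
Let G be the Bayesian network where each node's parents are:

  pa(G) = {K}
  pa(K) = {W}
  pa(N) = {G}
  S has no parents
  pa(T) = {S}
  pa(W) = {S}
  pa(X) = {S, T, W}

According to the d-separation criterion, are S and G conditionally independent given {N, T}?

3 paths connect S and G; each must be blocked for d-separation to hold:
Path 1: S → T → X ← W → K → G
  T is a chain here and T is conditioned on, so the path is blocked at T.
Path 2: S → W → K → G
  W is a chain and W is not conditioned on; K is a chain and K is not conditioned on — no node blocks this path, so it is active.
Path 3: S → X ← W → K → G
  X is a collider here and neither X nor any of its descendants is conditioned on, so the collider stays closed — the path is blocked at X.
At least one path is unblocked, so d-separation fails.

No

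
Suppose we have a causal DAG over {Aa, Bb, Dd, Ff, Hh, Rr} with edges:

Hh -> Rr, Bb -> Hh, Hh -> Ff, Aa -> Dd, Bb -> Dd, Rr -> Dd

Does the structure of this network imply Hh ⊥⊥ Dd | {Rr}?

We examine all 2 paths between Hh and Dd:
Path 1: Hh ← Bb → Dd
  Bb is a fork and Bb is not conditioned on — no node blocks this path, so it is active.
Path 2: Hh → Rr → Dd
  Rr is a chain here and Rr is conditioned on, so the path is blocked at Rr.
At least one path is unblocked, so d-separation fails.

No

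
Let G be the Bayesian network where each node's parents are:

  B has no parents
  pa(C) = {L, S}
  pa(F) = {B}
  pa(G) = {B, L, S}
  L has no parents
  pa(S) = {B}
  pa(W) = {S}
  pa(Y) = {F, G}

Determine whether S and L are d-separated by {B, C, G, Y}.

No — S and L are not d-separated given {B, C, G, Y}.

4 paths connect S and L; each must be blocked for d-separation to hold:
Path 1: S → G ← L
  G is a collider and G is conditioned on, which opens it — no node blocks this path, so it is active.
Path 2: S → C ← L
  C is a collider and C is conditioned on, which opens it — no node blocks this path, so it is active.
Path 3: S ← B → G ← L
  B is a fork here and B is conditioned on, so the path is blocked at B.
Path 4: S ← B → F → Y ← G ← L
  B is a fork here and B is conditioned on, so the path is blocked at B.
Because an active path exists, S and L are not d-separated.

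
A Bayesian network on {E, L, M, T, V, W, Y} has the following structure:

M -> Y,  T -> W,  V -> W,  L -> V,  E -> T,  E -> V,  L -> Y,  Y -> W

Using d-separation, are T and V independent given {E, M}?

Yes

Enumerating the 3 paths from T to V and testing each for blocking by {E, M}:
Path 1: T ← E → V
  E is a fork here and E is conditioned on, so the path is blocked at E.
Path 2: T → W ← Y ← L → V
  W is a collider here and neither W nor any of its descendants is conditioned on, so the collider stays closed — the path is blocked at W.
Path 3: T → W ← V
  W is a collider here and neither W nor any of its descendants is conditioned on, so the collider stays closed — the path is blocked at W.
All paths are blocked; T ⊥ V | {E, M} holds.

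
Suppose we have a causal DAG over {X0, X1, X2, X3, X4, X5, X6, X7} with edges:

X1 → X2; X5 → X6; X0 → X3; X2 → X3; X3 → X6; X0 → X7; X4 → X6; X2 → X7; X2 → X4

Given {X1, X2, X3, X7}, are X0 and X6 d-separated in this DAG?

Yes — X0 and X6 are d-separated given {X1, X2, X3, X7}.

There are 4 undirected paths between X0 and X6; checking each against the conditioning set {X1, X2, X3, X7}:
Path 1: X0 → X3 ← X2 → X4 → X6
  X2 is a fork here and X2 is conditioned on, so the path is blocked at X2.
Path 2: X0 → X3 → X6
  X3 is a chain here and X3 is conditioned on, so the path is blocked at X3.
Path 3: X0 → X7 ← X2 → X3 → X6
  X2 is a fork here and X2 is conditioned on, so the path is blocked at X2.
Path 4: X0 → X7 ← X2 → X4 → X6
  X2 is a fork here and X2 is conditioned on, so the path is blocked at X2.
Since every path is blocked, d-separation holds.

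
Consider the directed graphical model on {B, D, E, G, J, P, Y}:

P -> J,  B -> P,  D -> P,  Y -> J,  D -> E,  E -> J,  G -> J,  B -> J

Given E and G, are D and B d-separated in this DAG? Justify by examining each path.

4 paths connect D and B; each must be blocked for d-separation to hold:
Path 1: D → E → J ← B
  E is a chain here and E is conditioned on, so the path is blocked at E.
Path 2: D → E → J ← P ← B
  E is a chain here and E is conditioned on, so the path is blocked at E.
Path 3: D → P ← B
  P is a collider here and neither P nor any of its descendants is conditioned on, so the collider stays closed — the path is blocked at P.
Path 4: D → P → J ← B
  J is a collider here and neither J nor any of its descendants is conditioned on, so the collider stays closed — the path is blocked at J.
All paths are blocked; D ⊥ B | {E, G} holds.

Yes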